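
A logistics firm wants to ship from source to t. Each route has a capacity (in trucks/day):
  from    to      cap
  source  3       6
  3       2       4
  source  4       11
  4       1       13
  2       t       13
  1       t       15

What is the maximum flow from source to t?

15

Augment source->3->2->t: bottleneck 4. Total 4.
Augment source->4->1->t: bottleneck 11. Total 15.
No augmenting path remains in the residual graph.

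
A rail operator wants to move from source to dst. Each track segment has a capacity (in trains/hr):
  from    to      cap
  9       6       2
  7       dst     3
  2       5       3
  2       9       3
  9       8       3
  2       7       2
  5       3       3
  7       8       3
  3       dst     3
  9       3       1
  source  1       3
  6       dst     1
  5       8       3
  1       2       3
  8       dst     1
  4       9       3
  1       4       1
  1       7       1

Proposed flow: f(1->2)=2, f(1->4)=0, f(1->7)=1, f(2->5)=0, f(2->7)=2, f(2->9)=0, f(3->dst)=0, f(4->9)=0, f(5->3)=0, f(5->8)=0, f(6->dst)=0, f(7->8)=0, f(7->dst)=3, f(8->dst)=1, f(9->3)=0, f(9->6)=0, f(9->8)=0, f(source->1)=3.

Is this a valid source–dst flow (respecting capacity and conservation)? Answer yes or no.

Conservation fails at 8: inflow 0 ≠ outflow 1.

No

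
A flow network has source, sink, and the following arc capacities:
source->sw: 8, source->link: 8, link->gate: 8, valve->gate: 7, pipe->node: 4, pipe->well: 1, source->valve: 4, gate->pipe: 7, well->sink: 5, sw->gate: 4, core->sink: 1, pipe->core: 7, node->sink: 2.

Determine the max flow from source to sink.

Augment source->valve->gate->pipe->core->sink: bottleneck 1. Total 1.
Augment source->valve->gate->pipe->well->sink: bottleneck 1. Total 2.
Augment source->valve->gate->pipe->node->sink: bottleneck 2. Total 4.
No augmenting path remains in the residual graph.

4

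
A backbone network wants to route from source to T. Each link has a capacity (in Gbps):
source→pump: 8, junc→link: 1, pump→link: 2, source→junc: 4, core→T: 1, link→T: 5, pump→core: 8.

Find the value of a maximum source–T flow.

4

Augment source→pump→core→T: bottleneck 1. Total 1.
Augment source→pump→link→T: bottleneck 2. Total 3.
Augment source→junc→link→T: bottleneck 1. Total 4.
No augmenting path remains in the residual graph.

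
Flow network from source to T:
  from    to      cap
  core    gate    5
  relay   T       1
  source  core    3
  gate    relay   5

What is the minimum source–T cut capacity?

Max flow = 1 (via 1 augmenting path).
In the residual at optimum, the set reachable from source is {core, gate, relay, source}.
Cut edges: relay→T (cap 1). Sum = 1.

1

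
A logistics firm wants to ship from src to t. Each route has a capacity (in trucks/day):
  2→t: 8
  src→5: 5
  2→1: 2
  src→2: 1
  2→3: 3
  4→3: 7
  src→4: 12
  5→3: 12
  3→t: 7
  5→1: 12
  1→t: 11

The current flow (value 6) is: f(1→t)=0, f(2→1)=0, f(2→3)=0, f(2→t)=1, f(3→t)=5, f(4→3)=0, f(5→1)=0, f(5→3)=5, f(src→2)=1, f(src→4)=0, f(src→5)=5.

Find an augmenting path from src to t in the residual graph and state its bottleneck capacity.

src→4→3→t, bottleneck 2

Residual along src→4→3→t: src→4: 12, 4→3: 7, 3→t: 2.
Bottleneck = min = 2.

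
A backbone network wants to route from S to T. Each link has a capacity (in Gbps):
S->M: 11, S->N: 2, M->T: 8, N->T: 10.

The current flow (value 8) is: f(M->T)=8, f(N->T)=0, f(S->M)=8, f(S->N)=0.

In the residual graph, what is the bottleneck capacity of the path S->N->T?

2

Residual capacities along the path: S->N: 2, N->T: 10.
Minimum is 2.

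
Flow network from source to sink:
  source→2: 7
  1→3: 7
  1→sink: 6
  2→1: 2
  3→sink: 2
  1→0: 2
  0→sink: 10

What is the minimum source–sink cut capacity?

Max flow = 2 (via 1 augmenting path).
In the residual at optimum, the set reachable from source is {2, source}.
Cut edges: 2→1 (cap 2). Sum = 2.

2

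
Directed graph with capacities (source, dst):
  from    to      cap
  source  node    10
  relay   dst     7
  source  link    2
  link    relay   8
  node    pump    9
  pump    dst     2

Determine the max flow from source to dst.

4

Augment source->link->relay->dst: bottleneck 2. Total 2.
Augment source->node->pump->dst: bottleneck 2. Total 4.
No augmenting path remains in the residual graph.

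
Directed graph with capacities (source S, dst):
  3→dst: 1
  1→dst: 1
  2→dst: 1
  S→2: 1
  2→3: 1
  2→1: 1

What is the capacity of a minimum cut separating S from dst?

Max flow = 1 (via 1 augmenting path).
In the residual at optimum, the set reachable from S is {S}.
Cut edges: S→2 (cap 1). Sum = 1.

1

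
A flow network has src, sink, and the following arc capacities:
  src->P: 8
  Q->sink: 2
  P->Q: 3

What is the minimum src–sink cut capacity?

Max flow = 2 (via 1 augmenting path).
In the residual at optimum, the set reachable from src is {P, Q, src}.
Cut edges: Q->sink (cap 2). Sum = 2.

2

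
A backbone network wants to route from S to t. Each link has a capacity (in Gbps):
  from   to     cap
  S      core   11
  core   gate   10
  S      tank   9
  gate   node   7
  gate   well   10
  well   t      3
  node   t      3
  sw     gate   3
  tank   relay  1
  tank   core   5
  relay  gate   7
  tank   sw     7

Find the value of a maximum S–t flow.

Augment S->core->gate->well->t: bottleneck 3. Total 3.
Augment S->core->gate->node->t: bottleneck 3. Total 6.
No augmenting path remains in the residual graph.

6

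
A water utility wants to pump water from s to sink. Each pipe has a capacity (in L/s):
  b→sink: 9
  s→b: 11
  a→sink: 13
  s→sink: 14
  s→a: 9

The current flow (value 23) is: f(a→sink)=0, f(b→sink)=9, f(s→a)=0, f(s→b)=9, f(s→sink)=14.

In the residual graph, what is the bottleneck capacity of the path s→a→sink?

Residual capacities along the path: s→a: 9, a→sink: 13.
Minimum is 9.

9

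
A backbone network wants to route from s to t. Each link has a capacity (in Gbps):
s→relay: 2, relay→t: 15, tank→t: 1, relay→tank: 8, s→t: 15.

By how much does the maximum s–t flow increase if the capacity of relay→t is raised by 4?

Original max flow = 17.
Edge relay→t does not cross the min cut (source side {s}), so extra capacity there cannot help.
New max flow = 17. Increase = 0.

0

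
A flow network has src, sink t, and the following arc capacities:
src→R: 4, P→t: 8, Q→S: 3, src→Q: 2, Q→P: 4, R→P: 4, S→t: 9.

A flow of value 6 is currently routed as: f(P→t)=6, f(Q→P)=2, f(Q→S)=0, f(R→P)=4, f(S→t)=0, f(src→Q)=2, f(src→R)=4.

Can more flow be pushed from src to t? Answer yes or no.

Residual reachable from src: {src}; t is not reachable.
Saturated cut: src→R, src→Q with total capacity 6 = current flow value. Flow is maximum.

No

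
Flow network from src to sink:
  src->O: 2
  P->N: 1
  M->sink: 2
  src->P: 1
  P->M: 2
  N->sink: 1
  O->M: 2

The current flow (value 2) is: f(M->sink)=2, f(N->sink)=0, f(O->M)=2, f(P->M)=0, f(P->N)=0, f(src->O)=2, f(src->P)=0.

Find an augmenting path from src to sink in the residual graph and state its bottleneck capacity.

src->P->N->sink, bottleneck 1

Residual along src->P->N->sink: src->P: 1, P->N: 1, N->sink: 1.
Bottleneck = min = 1.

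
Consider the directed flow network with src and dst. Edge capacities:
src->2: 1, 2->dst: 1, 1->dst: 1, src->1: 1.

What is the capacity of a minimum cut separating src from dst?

Max flow = 2 (via 2 augmenting paths).
In the residual at optimum, the set reachable from src is {src}.
Cut edges: src->2 (cap 1), src->1 (cap 1). Sum = 2.

2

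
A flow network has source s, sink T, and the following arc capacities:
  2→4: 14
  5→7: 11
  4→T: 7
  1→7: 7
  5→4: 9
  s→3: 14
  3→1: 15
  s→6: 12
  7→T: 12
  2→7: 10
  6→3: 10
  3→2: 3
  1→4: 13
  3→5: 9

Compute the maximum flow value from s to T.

19

Augment s→3→1→7→T: bottleneck 7. Total 7.
Augment s→3→1→4→T: bottleneck 7. Total 14.
Augment s→6→3→2→7→T: bottleneck 3. Total 17.
Augment s→6→3→5→7→T: bottleneck 2. Total 19.
No augmenting path remains in the residual graph.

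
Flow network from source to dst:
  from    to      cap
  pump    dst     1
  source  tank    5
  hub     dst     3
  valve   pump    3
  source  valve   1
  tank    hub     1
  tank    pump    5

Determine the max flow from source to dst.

2

Augment source->valve->pump->dst: bottleneck 1. Total 1.
Augment source->tank->hub->dst: bottleneck 1. Total 2.
No augmenting path remains in the residual graph.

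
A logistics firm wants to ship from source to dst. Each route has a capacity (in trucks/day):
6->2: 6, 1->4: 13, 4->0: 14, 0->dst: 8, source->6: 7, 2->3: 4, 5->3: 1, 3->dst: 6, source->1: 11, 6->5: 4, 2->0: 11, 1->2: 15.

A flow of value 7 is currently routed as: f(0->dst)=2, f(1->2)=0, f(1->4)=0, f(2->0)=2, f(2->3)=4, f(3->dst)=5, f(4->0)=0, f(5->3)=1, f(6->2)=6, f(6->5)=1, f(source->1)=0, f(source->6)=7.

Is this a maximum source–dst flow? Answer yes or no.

No

Residual path source->1->2->0->dst has bottleneck 6 > 0.
Pushing 6 along it raises the flow to 13, so the given flow is not maximum.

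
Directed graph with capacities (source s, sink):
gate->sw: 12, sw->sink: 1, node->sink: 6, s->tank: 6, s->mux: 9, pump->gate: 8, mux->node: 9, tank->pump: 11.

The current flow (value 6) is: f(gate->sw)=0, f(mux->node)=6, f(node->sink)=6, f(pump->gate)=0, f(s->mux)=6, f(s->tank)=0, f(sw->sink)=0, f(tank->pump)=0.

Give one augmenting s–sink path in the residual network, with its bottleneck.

s->tank->pump->gate->sw->sink, bottleneck 1

Residual along s->tank->pump->gate->sw->sink: s->tank: 6, tank->pump: 11, pump->gate: 8, gate->sw: 12, sw->sink: 1.
Bottleneck = min = 1.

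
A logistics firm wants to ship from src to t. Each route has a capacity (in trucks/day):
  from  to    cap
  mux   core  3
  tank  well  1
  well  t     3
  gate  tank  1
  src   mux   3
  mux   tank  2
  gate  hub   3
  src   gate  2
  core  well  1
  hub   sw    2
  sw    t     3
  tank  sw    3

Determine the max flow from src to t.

Augment src→gate→hub→sw→t: bottleneck 2. Total 2.
Augment src→mux→tank→sw→t: bottleneck 1. Total 3.
Augment src→mux→tank→well→t: bottleneck 1. Total 4.
Augment src→mux→core→well→t: bottleneck 1. Total 5.
No augmenting path remains in the residual graph.

5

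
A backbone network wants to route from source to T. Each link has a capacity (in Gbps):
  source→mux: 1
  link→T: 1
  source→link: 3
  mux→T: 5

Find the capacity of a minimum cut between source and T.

2

Max flow = 2 (via 2 augmenting paths).
In the residual at optimum, the set reachable from source is {link, source}.
Cut edges: source→mux (cap 1), link→T (cap 1). Sum = 2.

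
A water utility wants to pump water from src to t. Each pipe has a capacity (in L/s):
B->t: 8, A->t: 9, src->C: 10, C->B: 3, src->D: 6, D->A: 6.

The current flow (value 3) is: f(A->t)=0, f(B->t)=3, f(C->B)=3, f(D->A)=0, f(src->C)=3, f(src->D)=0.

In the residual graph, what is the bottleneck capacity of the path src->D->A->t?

6

Residual capacities along the path: src->D: 6, D->A: 6, A->t: 9.
Minimum is 6.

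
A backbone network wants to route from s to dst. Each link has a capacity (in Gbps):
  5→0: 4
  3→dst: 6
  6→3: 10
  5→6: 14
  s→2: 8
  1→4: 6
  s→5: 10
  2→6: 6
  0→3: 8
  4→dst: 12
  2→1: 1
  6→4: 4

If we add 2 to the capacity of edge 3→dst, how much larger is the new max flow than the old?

Original max flow = 11.
After raising cap(3→dst), augmenting paths through that edge carry 2 more units.
New max flow = 13. Increase = 2.

2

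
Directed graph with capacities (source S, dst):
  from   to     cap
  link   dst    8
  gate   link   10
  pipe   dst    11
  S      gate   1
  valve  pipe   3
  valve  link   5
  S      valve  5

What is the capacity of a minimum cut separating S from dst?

Max flow = 6 (via 3 augmenting paths).
In the residual at optimum, the set reachable from S is {S}.
Cut edges: S→valve (cap 5), S→gate (cap 1). Sum = 6.

6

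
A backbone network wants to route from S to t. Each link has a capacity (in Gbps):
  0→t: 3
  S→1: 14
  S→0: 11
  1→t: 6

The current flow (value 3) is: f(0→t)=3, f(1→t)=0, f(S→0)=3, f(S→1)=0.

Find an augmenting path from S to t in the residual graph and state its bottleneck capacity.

Residual along S→1→t: S→1: 14, 1→t: 6.
Bottleneck = min = 6.

S→1→t, bottleneck 6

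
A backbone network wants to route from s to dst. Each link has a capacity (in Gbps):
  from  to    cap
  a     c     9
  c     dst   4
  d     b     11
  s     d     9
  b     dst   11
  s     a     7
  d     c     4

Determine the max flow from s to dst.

Augment s->d->b->dst: bottleneck 9. Total 9.
Augment s->a->c->dst: bottleneck 4. Total 13.
No augmenting path remains in the residual graph.

13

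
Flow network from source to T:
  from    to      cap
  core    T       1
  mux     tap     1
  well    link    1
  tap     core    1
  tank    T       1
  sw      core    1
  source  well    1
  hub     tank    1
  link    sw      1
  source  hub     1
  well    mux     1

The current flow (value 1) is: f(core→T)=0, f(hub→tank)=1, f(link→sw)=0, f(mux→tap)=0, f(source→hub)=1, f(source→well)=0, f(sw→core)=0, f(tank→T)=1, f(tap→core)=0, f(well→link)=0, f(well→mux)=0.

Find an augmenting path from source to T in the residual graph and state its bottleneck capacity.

source→well→link→sw→core→T, bottleneck 1

Residual along source→well→link→sw→core→T: source→well: 1, well→link: 1, link→sw: 1, sw→core: 1, core→T: 1.
Bottleneck = min = 1.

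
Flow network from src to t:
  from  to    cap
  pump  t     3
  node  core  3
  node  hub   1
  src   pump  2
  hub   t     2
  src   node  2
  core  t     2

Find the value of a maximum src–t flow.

4

Augment src→pump→t: bottleneck 2. Total 2.
Augment src→node→hub→t: bottleneck 1. Total 3.
Augment src→node→core→t: bottleneck 1. Total 4.
No augmenting path remains in the residual graph.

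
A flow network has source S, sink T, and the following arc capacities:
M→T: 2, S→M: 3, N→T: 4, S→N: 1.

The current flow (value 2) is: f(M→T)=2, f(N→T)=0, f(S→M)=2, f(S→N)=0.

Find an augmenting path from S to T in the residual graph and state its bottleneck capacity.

S→N→T, bottleneck 1

Residual along S→N→T: S→N: 1, N→T: 4.
Bottleneck = min = 1.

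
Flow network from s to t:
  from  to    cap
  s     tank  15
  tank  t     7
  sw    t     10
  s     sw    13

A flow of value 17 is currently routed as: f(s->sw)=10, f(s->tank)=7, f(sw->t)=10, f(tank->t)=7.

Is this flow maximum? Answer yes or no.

Yes

Residual reachable from s: {s, sw, tank}; t is not reachable.
Saturated cut: sw->t, tank->t with total capacity 17 = current flow value. Flow is maximum.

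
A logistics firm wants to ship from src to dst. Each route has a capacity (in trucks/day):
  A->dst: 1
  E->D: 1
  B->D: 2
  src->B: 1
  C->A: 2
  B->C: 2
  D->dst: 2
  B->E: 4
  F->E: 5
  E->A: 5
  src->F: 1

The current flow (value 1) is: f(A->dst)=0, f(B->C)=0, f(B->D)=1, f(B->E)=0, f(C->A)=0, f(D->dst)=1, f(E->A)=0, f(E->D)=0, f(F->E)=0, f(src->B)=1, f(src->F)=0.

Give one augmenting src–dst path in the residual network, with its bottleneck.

src->F->E->D->dst, bottleneck 1

Residual along src->F->E->D->dst: src->F: 1, F->E: 5, E->D: 1, D->dst: 1.
Bottleneck = min = 1.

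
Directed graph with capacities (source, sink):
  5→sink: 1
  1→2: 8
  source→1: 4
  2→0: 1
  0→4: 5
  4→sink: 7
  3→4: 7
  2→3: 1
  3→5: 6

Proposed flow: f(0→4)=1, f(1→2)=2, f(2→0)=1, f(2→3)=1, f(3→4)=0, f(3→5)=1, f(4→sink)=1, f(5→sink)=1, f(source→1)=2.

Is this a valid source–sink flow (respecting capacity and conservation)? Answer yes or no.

Yes

Every edge has 0 ≤ f(e) ≤ cap(e).
At each intermediate node, inflow equals outflow.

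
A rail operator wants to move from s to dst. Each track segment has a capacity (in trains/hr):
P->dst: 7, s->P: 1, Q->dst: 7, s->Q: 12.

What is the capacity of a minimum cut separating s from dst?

Max flow = 8 (via 2 augmenting paths).
In the residual at optimum, the set reachable from s is {Q, s}.
Cut edges: s->P (cap 1), Q->dst (cap 7). Sum = 8.

8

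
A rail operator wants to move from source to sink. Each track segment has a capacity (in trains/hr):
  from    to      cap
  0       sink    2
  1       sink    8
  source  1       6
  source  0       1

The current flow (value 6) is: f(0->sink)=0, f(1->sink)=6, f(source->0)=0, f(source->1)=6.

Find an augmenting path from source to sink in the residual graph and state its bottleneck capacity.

Residual along source->0->sink: source->0: 1, 0->sink: 2.
Bottleneck = min = 1.

source->0->sink, bottleneck 1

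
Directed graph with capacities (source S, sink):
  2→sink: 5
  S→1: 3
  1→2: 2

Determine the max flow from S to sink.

Augment S→1→2→sink: bottleneck 2. Total 2.
No augmenting path remains in the residual graph.

2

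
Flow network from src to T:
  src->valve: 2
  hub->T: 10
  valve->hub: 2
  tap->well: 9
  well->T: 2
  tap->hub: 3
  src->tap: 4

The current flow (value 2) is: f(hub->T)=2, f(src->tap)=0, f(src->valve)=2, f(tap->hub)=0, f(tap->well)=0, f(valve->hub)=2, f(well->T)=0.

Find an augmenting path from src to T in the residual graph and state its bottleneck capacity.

Residual along src->tap->hub->T: src->tap: 4, tap->hub: 3, hub->T: 8.
Bottleneck = min = 3.

src->tap->hub->T, bottleneck 3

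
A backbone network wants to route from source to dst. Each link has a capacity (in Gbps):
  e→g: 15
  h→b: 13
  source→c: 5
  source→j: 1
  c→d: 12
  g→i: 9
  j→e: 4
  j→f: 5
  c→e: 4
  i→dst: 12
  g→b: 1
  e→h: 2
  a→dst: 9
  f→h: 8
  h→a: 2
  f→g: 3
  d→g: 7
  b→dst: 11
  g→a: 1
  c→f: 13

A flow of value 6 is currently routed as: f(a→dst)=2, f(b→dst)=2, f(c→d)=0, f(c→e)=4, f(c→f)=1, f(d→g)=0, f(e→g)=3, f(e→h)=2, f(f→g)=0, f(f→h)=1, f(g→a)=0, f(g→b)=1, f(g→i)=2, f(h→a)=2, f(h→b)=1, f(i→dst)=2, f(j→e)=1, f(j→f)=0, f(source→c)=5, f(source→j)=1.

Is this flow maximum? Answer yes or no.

Residual reachable from source: {source}; dst is not reachable.
Saturated cut: source→j, source→c with total capacity 6 = current flow value. Flow is maximum.

Yes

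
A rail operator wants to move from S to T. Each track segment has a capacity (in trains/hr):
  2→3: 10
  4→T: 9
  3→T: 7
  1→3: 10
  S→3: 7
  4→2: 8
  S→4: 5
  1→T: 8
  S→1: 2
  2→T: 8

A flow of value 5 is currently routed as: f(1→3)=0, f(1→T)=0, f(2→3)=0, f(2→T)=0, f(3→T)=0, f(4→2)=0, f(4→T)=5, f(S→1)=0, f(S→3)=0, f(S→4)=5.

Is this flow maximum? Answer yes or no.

Residual path S→1→T has bottleneck 2 > 0.
Pushing 2 along it raises the flow to 7, so the given flow is not maximum.

No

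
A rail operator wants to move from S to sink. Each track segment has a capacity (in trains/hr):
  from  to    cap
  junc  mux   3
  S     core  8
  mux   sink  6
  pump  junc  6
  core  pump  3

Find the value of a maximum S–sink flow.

3

Augment S→core→pump→junc→mux→sink: bottleneck 3. Total 3.
No augmenting path remains in the residual graph.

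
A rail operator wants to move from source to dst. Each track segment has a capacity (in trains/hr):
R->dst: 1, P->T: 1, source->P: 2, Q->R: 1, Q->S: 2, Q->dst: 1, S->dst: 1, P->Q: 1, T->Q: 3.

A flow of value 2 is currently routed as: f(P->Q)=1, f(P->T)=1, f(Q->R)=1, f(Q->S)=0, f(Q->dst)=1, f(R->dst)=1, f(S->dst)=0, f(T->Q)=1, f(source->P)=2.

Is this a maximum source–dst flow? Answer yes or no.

Residual reachable from source: {source}; dst is not reachable.
Saturated cut: source->P with total capacity 2 = current flow value. Flow is maximum.

Yes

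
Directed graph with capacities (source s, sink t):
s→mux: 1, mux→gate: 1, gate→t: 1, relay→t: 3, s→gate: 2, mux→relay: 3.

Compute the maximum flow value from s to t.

2

Augment s→gate→t: bottleneck 1. Total 1.
Augment s→mux→relay→t: bottleneck 1. Total 2.
No augmenting path remains in the residual graph.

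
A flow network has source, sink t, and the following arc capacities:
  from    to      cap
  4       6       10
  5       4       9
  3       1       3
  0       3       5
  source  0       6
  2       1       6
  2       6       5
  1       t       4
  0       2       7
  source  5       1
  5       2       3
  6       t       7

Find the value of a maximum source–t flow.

Augment source->0->3->1->t: bottleneck 3. Total 3.
Augment source->0->2->1->t: bottleneck 1. Total 4.
Augment source->0->2->6->t: bottleneck 2. Total 6.
Augment source->5->2->6->t: bottleneck 1. Total 7.
No augmenting path remains in the residual graph.

7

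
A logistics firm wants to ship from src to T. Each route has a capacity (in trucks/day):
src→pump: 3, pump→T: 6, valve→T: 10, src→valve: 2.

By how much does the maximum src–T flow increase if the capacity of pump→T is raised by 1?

0

Original max flow = 5.
Edge pump→T does not cross the min cut (source side {src}), so extra capacity there cannot help.
New max flow = 5. Increase = 0.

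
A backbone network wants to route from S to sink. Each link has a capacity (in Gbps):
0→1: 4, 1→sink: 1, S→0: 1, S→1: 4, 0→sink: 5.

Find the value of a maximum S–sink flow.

Augment S→0→sink: bottleneck 1. Total 1.
Augment S→1→sink: bottleneck 1. Total 2.
No augmenting path remains in the residual graph.

2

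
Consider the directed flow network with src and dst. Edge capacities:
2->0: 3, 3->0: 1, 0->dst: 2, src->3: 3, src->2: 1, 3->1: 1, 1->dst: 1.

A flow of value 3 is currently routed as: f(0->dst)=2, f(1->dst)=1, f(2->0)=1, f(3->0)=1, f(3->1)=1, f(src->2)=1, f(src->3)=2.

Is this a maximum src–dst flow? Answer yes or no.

Residual reachable from src: {3, src}; dst is not reachable.
Saturated cut: src->2, 3->0, 3->1 with total capacity 3 = current flow value. Flow is maximum.

Yes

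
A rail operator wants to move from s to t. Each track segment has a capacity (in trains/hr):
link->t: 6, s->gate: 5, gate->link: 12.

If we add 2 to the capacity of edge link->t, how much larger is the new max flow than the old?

0

Original max flow = 5.
Edge link->t does not cross the min cut (source side {s}), so extra capacity there cannot help.
New max flow = 5. Increase = 0.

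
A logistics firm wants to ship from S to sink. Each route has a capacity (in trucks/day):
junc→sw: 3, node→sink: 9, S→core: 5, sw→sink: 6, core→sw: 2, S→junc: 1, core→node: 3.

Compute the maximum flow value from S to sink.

Augment S→junc→sw→sink: bottleneck 1. Total 1.
Augment S→core→sw→sink: bottleneck 2. Total 3.
Augment S→core→node→sink: bottleneck 3. Total 6.
No augmenting path remains in the residual graph.

6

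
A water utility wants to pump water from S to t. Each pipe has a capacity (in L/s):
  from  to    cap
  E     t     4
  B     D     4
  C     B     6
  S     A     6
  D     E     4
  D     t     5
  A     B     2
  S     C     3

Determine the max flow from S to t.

4

Augment S->C->B->D->t: bottleneck 3. Total 3.
Augment S->A->B->D->t: bottleneck 1. Total 4.
No augmenting path remains in the residual graph.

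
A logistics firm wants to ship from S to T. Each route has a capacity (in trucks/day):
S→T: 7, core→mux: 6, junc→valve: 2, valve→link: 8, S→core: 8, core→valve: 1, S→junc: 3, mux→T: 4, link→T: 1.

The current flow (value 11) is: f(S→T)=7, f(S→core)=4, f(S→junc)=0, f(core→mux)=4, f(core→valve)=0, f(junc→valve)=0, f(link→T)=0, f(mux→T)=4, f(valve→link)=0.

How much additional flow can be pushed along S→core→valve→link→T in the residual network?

Residual capacities along the path: S→core: 4, core→valve: 1, valve→link: 8, link→T: 1.
Minimum is 1.

1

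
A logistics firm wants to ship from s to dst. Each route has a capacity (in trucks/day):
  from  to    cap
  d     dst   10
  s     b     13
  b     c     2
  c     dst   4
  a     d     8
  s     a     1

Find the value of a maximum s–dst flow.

3

Augment s→b→c→dst: bottleneck 2. Total 2.
Augment s→a→d→dst: bottleneck 1. Total 3.
No augmenting path remains in the residual graph.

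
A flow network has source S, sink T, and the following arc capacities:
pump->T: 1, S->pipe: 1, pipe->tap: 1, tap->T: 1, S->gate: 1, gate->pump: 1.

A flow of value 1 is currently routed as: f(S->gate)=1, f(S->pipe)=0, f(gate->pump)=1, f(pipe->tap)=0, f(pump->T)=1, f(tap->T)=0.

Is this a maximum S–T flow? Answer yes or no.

Residual path S->pipe->tap->T has bottleneck 1 > 0.
Pushing 1 along it raises the flow to 2, so the given flow is not maximum.

No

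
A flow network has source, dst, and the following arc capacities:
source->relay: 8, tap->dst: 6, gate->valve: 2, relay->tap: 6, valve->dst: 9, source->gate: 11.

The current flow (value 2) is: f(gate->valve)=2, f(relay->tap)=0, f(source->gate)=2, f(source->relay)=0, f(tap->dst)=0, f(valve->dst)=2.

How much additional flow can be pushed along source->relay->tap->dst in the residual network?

6

Residual capacities along the path: source->relay: 8, relay->tap: 6, tap->dst: 6.
Minimum is 6.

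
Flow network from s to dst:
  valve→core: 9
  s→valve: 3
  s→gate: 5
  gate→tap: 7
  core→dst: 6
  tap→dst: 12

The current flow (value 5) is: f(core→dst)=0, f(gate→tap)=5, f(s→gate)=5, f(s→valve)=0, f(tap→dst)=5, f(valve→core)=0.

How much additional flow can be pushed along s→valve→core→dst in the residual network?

3

Residual capacities along the path: s→valve: 3, valve→core: 9, core→dst: 6.
Minimum is 3.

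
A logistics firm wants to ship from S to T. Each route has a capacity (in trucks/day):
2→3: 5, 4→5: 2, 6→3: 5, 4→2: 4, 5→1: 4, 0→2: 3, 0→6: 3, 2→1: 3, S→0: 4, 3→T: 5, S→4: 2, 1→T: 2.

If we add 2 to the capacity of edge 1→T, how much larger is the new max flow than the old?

Original max flow = 6.
Edge 1→T does not cross the min cut (source side {S}), so extra capacity there cannot help.
New max flow = 6. Increase = 0.

0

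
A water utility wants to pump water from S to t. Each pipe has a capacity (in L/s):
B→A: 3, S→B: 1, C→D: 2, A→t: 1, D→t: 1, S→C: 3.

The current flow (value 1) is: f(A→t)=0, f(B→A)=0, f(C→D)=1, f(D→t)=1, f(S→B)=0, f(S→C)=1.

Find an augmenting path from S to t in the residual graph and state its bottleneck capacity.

Residual along S→B→A→t: S→B: 1, B→A: 3, A→t: 1.
Bottleneck = min = 1.

S→B→A→t, bottleneck 1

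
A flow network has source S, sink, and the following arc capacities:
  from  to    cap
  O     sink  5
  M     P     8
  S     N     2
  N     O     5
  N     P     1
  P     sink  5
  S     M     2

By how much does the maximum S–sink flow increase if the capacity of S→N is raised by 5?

Original max flow = 4.
After raising cap(S→N), augmenting paths through that edge carry 4 more units.
New max flow = 8. Increase = 4.

4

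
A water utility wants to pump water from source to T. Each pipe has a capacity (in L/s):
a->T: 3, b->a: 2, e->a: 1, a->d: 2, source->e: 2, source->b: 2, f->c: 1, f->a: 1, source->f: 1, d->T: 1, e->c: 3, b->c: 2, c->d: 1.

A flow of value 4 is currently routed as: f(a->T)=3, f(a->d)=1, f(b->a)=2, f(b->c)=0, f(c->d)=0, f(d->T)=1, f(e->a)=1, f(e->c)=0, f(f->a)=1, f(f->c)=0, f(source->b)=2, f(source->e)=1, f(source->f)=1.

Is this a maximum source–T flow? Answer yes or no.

Residual reachable from source: {a, b, c, d, e, f, source}; T is not reachable.
Saturated cut: a->T, d->T with total capacity 4 = current flow value. Flow is maximum.

Yes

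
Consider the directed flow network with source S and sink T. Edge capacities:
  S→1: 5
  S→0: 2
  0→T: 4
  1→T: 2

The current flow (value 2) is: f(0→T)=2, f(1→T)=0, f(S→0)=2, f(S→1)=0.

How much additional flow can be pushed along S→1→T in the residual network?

Residual capacities along the path: S→1: 5, 1→T: 2.
Minimum is 2.

2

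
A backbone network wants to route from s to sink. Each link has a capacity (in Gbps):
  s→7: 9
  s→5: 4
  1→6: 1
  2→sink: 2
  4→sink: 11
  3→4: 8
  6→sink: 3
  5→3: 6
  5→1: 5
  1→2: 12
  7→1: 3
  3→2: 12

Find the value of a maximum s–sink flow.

7

Augment s→7→1→6→sink: bottleneck 1. Total 1.
Augment s→7→1→2→sink: bottleneck 2. Total 3.
Augment s→5→3→4→sink: bottleneck 4. Total 7.
No augmenting path remains in the residual graph.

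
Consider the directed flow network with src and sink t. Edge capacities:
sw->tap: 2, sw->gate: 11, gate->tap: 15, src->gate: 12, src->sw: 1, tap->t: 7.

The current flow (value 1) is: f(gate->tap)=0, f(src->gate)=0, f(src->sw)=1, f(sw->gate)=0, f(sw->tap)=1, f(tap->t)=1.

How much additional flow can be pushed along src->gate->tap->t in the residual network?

Residual capacities along the path: src->gate: 12, gate->tap: 15, tap->t: 6.
Minimum is 6.

6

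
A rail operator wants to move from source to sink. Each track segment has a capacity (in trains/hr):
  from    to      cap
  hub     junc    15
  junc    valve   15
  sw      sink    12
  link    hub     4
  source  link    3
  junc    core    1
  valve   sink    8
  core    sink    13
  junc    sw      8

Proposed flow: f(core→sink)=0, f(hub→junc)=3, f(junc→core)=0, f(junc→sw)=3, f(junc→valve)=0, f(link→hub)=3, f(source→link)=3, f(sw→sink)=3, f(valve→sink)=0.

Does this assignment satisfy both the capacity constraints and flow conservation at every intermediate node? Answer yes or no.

Every edge has 0 ≤ f(e) ≤ cap(e).
At each intermediate node, inflow equals outflow.

Yes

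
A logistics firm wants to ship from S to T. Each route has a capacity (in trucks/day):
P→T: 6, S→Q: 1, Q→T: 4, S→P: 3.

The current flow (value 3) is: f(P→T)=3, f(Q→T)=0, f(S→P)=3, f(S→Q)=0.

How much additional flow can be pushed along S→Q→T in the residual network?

Residual capacities along the path: S→Q: 1, Q→T: 4.
Minimum is 1.

1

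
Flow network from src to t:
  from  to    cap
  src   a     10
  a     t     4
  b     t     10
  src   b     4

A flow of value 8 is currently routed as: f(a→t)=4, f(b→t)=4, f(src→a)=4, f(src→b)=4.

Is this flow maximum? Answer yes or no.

Yes

Residual reachable from src: {a, src}; t is not reachable.
Saturated cut: src→b, a→t with total capacity 8 = current flow value. Flow is maximum.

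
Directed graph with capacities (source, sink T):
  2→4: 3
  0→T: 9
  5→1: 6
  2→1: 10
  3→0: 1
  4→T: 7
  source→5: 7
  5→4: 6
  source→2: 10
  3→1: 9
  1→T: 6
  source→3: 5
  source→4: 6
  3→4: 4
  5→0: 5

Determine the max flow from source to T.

19

Augment source→4→T: bottleneck 6. Total 6.
Augment source→5→0→T: bottleneck 5. Total 11.
Augment source→5→1→T: bottleneck 2. Total 13.
Augment source→2→1→T: bottleneck 4. Total 17.
Augment source→2→4→T: bottleneck 1. Total 18.
Augment source→3→0→T: bottleneck 1. Total 19.
No augmenting path remains in the residual graph.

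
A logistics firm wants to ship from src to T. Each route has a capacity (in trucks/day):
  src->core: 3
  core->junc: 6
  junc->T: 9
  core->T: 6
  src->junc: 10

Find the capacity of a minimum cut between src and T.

12

Max flow = 12 (via 2 augmenting paths).
In the residual at optimum, the set reachable from src is {junc, src}.
Cut edges: src->core (cap 3), junc->T (cap 9). Sum = 12.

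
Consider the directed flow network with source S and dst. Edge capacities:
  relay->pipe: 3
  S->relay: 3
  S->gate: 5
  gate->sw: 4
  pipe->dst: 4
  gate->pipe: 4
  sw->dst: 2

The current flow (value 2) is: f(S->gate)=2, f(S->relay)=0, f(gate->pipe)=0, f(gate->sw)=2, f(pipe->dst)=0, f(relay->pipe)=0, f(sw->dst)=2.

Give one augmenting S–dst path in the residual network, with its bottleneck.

Residual along S->gate->pipe->dst: S->gate: 3, gate->pipe: 4, pipe->dst: 4.
Bottleneck = min = 3.

S->gate->pipe->dst, bottleneck 3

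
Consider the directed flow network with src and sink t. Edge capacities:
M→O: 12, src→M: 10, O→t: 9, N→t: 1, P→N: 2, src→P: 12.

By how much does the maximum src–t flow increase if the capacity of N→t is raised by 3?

Original max flow = 10.
After raising cap(N→t), augmenting paths through that edge carry 1 more unit.
New max flow = 11. Increase = 1.

1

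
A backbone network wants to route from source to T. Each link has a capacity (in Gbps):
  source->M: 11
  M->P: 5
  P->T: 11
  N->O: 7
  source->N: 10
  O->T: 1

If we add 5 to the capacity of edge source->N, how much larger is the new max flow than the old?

Original max flow = 6.
Edge source->N does not cross the min cut (source side {M, N, O, source}), so extra capacity there cannot help.
New max flow = 6. Increase = 0.

0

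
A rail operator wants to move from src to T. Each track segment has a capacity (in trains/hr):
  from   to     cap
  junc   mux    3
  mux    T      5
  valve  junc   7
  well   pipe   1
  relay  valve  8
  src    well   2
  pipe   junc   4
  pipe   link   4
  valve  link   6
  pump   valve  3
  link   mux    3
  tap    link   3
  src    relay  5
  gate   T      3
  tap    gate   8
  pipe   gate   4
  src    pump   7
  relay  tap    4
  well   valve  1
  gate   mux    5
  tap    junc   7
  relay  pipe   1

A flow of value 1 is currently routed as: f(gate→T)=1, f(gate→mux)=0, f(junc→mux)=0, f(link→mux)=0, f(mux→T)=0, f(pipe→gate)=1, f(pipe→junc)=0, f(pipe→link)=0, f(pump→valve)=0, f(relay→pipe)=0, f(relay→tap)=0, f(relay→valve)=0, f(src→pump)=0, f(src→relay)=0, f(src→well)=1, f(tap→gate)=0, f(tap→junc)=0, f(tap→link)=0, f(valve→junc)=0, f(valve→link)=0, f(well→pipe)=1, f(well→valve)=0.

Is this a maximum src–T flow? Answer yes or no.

Residual path src→relay→tap→gate→T has bottleneck 2 > 0.
Pushing 2 along it raises the flow to 3, so the given flow is not maximum.

No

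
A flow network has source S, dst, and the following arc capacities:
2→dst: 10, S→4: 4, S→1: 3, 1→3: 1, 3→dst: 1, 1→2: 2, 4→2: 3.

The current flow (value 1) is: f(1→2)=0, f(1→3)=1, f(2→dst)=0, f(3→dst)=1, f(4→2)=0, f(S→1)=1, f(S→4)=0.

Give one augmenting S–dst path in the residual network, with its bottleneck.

Residual along S→1→2→dst: S→1: 2, 1→2: 2, 2→dst: 10.
Bottleneck = min = 2.

S→1→2→dst, bottleneck 2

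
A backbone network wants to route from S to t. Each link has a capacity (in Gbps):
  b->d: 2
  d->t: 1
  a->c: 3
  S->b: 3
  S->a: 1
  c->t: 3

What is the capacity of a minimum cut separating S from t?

Max flow = 2 (via 2 augmenting paths).
In the residual at optimum, the set reachable from S is {S, b, d}.
Cut edges: S->a (cap 1), d->t (cap 1). Sum = 2.

2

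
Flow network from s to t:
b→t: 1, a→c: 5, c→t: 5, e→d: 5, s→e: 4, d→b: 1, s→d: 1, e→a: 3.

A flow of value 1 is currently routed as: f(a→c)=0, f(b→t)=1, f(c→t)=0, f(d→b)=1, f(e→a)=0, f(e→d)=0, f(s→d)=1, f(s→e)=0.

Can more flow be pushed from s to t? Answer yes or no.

Residual path s→e→a→c→t has bottleneck 3 > 0.
Pushing 3 along it raises the flow to 4, so the given flow is not maximum.

Yes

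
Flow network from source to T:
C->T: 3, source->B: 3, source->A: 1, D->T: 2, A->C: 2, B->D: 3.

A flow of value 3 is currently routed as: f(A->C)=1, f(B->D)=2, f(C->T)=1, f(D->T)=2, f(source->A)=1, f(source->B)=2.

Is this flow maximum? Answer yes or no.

Residual reachable from source: {B, D, source}; T is not reachable.
Saturated cut: source->A, D->T with total capacity 3 = current flow value. Flow is maximum.

Yes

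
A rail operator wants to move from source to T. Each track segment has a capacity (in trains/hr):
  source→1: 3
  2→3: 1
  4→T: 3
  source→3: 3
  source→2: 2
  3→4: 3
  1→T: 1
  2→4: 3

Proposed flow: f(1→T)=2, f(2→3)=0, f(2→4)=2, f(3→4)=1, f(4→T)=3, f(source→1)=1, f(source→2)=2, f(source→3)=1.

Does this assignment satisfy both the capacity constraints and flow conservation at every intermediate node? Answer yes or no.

Capacity violated on 1→T: flow 2 > capacity 1.

No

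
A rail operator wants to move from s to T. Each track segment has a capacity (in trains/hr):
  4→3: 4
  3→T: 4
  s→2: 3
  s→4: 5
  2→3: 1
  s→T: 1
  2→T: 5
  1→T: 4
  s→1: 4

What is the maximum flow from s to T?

12

Augment s→T: bottleneck 1. Total 1.
Augment s→2→T: bottleneck 3. Total 4.
Augment s→1→T: bottleneck 4. Total 8.
Augment s→4→3→T: bottleneck 4. Total 12.
No augmenting path remains in the residual graph.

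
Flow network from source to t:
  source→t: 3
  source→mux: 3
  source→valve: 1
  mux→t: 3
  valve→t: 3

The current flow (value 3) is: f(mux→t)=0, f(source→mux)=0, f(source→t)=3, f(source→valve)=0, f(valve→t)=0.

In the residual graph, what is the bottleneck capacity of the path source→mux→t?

Residual capacities along the path: source→mux: 3, mux→t: 3.
Minimum is 3.

3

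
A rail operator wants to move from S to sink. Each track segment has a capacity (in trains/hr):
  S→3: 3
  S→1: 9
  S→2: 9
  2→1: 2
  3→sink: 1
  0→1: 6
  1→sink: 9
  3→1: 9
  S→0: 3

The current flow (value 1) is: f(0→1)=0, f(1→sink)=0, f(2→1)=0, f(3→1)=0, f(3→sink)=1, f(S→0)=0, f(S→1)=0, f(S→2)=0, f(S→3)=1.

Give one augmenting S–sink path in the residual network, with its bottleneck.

Residual along S→1→sink: S→1: 9, 1→sink: 9.
Bottleneck = min = 9.

S→1→sink, bottleneck 9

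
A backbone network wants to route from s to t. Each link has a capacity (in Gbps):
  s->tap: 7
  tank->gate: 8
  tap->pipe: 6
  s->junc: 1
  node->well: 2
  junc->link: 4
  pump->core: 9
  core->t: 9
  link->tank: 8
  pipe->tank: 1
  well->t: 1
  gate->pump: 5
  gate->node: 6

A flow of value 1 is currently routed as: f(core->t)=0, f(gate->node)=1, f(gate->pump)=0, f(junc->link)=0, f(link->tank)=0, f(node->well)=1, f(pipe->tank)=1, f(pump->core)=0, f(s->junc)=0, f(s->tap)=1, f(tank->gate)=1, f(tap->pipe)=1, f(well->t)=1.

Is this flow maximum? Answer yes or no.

No

Residual path s->junc->link->tank->gate->pump->core->t has bottleneck 1 > 0.
Pushing 1 along it raises the flow to 2, so the given flow is not maximum.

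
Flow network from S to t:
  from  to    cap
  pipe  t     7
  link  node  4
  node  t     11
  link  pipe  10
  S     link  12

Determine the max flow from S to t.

11

Augment S→link→pipe→t: bottleneck 7. Total 7.
Augment S→link→node→t: bottleneck 4. Total 11.
No augmenting path remains in the residual graph.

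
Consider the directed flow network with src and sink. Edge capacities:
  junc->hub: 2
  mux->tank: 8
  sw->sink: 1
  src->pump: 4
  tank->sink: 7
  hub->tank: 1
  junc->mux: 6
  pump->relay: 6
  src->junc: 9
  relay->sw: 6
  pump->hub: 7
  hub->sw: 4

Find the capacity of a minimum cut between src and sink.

Max flow = 8 (via 3 augmenting paths).
In the residual at optimum, the set reachable from src is {hub, junc, pump, relay, src, sw}.
Cut edges: junc->mux (cap 6), hub->tank (cap 1), sw->sink (cap 1). Sum = 8.

8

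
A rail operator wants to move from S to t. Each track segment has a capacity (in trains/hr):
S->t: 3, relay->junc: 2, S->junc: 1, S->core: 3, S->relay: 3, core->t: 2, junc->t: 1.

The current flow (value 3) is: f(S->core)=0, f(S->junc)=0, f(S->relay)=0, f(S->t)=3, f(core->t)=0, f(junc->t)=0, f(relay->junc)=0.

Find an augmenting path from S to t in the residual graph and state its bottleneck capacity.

Residual along S->core->t: S->core: 3, core->t: 2.
Bottleneck = min = 2.

S->core->t, bottleneck 2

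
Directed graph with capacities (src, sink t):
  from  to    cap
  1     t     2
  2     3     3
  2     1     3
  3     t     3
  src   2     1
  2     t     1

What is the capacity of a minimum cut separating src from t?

Max flow = 1 (via 1 augmenting path).
In the residual at optimum, the set reachable from src is {src}.
Cut edges: src->2 (cap 1). Sum = 1.

1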